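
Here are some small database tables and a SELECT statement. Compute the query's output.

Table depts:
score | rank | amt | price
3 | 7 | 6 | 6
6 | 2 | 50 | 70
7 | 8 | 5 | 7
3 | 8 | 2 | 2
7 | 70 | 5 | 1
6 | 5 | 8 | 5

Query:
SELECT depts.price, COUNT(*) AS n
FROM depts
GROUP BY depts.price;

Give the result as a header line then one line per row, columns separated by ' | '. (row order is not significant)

== RESULT ==
depts.price | n
6 | 1
70 | 1
7 | 1
2 | 1
1 | 1
5 | 1

Derivation:
After GROUP BY (6 rows):
depts.price | n
6 | 1
70 | 1
7 | 1
2 | 1
1 | 1
5 | 1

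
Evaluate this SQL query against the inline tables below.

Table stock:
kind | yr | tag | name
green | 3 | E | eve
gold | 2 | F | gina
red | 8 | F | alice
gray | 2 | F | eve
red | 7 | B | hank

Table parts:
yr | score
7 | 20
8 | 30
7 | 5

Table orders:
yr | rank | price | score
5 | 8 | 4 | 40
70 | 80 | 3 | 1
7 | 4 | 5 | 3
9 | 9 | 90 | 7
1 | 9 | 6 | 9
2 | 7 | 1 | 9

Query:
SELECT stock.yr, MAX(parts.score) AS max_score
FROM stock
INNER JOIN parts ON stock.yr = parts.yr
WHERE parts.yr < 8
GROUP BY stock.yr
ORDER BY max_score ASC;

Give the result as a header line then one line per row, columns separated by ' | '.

After JOIN parts (3 rows):
stock.kind | stock.yr | stock.tag | stock.name | parts.yr | parts.score
red | 8 | F | alice | 8 | 30
red | 7 | B | hank | 7 | 20
red | 7 | B | hank | 7 | 5
After WHERE (2 rows):
stock.kind | stock.yr | stock.tag | stock.name | parts.yr | parts.score
red | 7 | B | hank | 7 | 20
red | 7 | B | hank | 7 | 5
After GROUP BY (1 rows):
stock.yr | max_score
7 | 20
After ORDER BY (1 rows):
stock.yr | max_score
7 | 20

== RESULT ==
stock.yr | max_score
7 | 20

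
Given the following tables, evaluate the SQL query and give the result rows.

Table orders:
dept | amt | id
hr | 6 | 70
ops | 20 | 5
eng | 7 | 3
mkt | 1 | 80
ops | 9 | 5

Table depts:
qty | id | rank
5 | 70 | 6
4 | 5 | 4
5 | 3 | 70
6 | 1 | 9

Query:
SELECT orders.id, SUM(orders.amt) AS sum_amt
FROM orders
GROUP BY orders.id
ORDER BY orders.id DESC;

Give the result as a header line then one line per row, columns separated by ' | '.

After GROUP BY (4 rows):
orders.id | sum_amt
70 | 6
5 | 29
3 | 7
80 | 1
After ORDER BY (4 rows):
orders.id | sum_amt
80 | 1
70 | 6
5 | 29
3 | 7

== RESULT ==
orders.id | sum_amt
80 | 1
70 | 6
5 | 29
3 | 7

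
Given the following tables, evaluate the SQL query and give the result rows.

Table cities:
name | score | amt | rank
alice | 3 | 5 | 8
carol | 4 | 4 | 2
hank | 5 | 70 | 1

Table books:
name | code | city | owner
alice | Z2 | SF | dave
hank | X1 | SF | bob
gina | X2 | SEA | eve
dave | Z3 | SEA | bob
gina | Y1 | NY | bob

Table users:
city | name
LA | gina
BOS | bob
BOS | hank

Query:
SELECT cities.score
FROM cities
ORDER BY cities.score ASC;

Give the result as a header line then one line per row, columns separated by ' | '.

== RESULT ==
cities.score
3
4
5

Derivation:
After SELECT (3 rows):
cities.score
3
4
5
After ORDER BY (3 rows):
cities.score
3
4
5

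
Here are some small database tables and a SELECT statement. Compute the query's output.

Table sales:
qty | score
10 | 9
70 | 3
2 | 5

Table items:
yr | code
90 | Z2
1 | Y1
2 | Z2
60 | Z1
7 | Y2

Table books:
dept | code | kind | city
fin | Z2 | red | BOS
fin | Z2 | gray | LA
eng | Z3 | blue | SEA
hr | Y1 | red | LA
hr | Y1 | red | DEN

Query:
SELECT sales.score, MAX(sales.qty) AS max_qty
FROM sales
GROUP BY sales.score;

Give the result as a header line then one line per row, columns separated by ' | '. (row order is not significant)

== RESULT ==
sales.score | max_qty
9 | 10
3 | 70
5 | 2

Derivation:
After GROUP BY (3 rows):
sales.score | max_qty
9 | 10
3 | 70
5 | 2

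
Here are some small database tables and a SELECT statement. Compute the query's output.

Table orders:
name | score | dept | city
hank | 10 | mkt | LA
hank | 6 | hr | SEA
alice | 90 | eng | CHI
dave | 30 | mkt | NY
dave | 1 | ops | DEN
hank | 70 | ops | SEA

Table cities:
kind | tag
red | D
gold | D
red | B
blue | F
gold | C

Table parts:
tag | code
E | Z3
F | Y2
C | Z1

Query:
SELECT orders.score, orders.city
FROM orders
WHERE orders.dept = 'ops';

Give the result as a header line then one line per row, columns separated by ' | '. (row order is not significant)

After WHERE (2 rows):
orders.name | orders.score | orders.dept | orders.city
dave | 1 | ops | DEN
hank | 70 | ops | SEA
After SELECT (2 rows):
orders.score | orders.city
1 | DEN
70 | SEA

== RESULT ==
orders.score | orders.city
1 | DEN
70 | SEA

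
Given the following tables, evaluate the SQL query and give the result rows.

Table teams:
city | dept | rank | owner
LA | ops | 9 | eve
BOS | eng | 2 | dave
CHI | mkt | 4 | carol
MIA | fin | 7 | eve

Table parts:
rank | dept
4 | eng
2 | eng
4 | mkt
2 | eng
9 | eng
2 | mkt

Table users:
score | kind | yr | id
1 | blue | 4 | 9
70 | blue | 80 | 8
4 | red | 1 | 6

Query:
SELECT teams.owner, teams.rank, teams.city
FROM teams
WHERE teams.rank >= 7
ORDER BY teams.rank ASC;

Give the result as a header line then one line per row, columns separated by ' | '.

After WHERE (2 rows):
teams.city | teams.dept | teams.rank | teams.owner
LA | ops | 9 | eve
MIA | fin | 7 | eve
After SELECT (2 rows):
teams.owner | teams.rank | teams.city
eve | 9 | LA
eve | 7 | MIA
After ORDER BY (2 rows):
teams.owner | teams.rank | teams.city
eve | 7 | MIA
eve | 9 | LA

== RESULT ==
teams.owner | teams.rank | teams.city
eve | 7 | MIA
eve | 9 | LA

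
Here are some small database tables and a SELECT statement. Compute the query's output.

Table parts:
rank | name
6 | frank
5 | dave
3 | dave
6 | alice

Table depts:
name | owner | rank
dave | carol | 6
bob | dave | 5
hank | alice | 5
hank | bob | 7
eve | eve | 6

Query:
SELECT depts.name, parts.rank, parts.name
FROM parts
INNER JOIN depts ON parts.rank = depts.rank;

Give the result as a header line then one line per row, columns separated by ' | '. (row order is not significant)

== RESULT ==
depts.name | parts.rank | parts.name
dave | 6 | frank
eve | 6 | frank
bob | 5 | dave
hank | 5 | dave
dave | 6 | alice
eve | 6 | alice

Derivation:
After JOIN depts (6 rows):
parts.rank | parts.name | depts.name | depts.owner | depts.rank
6 | frank | dave | carol | 6
6 | frank | eve | eve | 6
5 | dave | bob | dave | 5
5 | dave | hank | alice | 5
6 | alice | dave | carol | 6
6 | alice | eve | eve | 6
After SELECT (6 rows):
depts.name | parts.rank | parts.name
dave | 6 | frank
eve | 6 | frank
bob | 5 | dave
hank | 5 | dave
dave | 6 | alice
eve | 6 | alice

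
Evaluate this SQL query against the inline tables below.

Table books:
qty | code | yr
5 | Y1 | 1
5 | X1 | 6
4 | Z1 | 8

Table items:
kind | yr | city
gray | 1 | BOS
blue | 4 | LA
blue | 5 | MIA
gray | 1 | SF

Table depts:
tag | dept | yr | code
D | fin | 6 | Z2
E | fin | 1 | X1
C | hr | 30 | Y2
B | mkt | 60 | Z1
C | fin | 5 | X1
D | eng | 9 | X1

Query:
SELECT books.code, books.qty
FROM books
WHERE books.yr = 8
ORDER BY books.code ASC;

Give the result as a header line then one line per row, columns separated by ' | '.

== RESULT ==
books.code | books.qty
Z1 | 4

Derivation:
After WHERE (1 rows):
books.qty | books.code | books.yr
4 | Z1 | 8
After SELECT (1 rows):
books.code | books.qty
Z1 | 4
After ORDER BY (1 rows):
books.code | books.qty
Z1 | 4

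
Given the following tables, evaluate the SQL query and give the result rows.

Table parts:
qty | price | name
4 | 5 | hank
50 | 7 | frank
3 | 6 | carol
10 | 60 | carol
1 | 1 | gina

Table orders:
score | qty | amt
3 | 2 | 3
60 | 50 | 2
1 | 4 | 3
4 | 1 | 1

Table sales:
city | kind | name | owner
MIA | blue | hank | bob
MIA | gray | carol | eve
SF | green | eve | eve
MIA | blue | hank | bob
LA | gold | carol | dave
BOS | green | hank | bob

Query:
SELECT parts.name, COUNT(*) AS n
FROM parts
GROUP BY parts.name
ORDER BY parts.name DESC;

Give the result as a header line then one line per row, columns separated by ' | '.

== RESULT ==
parts.name | n
hank | 1
gina | 1
frank | 1
carol | 2

Derivation:
After GROUP BY (4 rows):
parts.name | n
hank | 1
frank | 1
carol | 2
gina | 1
After ORDER BY (4 rows):
parts.name | n
hank | 1
gina | 1
frank | 1
carol | 2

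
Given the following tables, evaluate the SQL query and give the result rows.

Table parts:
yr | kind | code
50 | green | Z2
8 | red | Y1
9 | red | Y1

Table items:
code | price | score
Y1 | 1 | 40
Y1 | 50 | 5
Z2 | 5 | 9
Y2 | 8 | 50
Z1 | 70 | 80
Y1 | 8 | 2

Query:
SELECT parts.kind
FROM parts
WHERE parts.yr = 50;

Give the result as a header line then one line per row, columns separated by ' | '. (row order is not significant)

After WHERE (1 rows):
parts.yr | parts.kind | parts.code
50 | green | Z2
After SELECT (1 rows):
parts.kind
green

== RESULT ==
parts.kind
green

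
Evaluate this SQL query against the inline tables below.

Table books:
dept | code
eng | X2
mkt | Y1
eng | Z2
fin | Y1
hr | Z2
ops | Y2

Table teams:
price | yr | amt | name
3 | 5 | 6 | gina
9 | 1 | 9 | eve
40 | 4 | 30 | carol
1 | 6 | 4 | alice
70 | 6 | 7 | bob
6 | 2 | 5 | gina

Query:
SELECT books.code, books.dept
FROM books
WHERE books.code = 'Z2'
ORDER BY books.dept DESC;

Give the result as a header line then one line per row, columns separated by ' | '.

After WHERE (2 rows):
books.dept | books.code
eng | Z2
hr | Z2
After SELECT (2 rows):
books.code | books.dept
Z2 | eng
Z2 | hr
After ORDER BY (2 rows):
books.code | books.dept
Z2 | hr
Z2 | eng

== RESULT ==
books.code | books.dept
Z2 | hr
Z2 | eng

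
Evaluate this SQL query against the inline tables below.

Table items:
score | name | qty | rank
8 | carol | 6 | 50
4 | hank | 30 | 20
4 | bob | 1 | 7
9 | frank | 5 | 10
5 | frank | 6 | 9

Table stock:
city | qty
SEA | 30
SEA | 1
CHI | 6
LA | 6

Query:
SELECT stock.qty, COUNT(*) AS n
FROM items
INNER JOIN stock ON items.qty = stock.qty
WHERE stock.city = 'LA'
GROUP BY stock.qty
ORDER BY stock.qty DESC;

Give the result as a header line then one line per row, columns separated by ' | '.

== RESULT ==
stock.qty | n
6 | 2

Derivation:
After JOIN stock (6 rows):
items.score | items.name | items.qty | items.rank | stock.city | stock.qty
8 | carol | 6 | 50 | CHI | 6
8 | carol | 6 | 50 | LA | 6
4 | hank | 30 | 20 | SEA | 30
4 | bob | 1 | 7 | SEA | 1
5 | frank | 6 | 9 | CHI | 6
5 | frank | 6 | 9 | LA | 6
After WHERE (2 rows):
items.score | items.name | items.qty | items.rank | stock.city | stock.qty
8 | carol | 6 | 50 | LA | 6
5 | frank | 6 | 9 | LA | 6
After GROUP BY (1 rows):
stock.qty | n
6 | 2
After ORDER BY (1 rows):
stock.qty | n
6 | 2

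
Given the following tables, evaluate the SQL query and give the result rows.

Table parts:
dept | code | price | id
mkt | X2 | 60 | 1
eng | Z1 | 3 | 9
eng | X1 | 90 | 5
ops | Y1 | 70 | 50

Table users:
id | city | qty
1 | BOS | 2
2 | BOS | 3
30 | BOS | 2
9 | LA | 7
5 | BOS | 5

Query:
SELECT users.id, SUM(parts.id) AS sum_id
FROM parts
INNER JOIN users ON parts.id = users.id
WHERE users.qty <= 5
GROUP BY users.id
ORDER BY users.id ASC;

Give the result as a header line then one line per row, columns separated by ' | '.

== RESULT ==
users.id | sum_id
1 | 1
5 | 5

Derivation:
After JOIN users (3 rows):
parts.dept | parts.code | parts.price | parts.id | users.id | users.city | users.qty
mkt | X2 | 60 | 1 | 1 | BOS | 2
eng | Z1 | 3 | 9 | 9 | LA | 7
eng | X1 | 90 | 5 | 5 | BOS | 5
After WHERE (2 rows):
parts.dept | parts.code | parts.price | parts.id | users.id | users.city | users.qty
mkt | X2 | 60 | 1 | 1 | BOS | 2
eng | X1 | 90 | 5 | 5 | BOS | 5
After GROUP BY (2 rows):
users.id | sum_id
1 | 1
5 | 5
After ORDER BY (2 rows):
users.id | sum_id
1 | 1
5 | 5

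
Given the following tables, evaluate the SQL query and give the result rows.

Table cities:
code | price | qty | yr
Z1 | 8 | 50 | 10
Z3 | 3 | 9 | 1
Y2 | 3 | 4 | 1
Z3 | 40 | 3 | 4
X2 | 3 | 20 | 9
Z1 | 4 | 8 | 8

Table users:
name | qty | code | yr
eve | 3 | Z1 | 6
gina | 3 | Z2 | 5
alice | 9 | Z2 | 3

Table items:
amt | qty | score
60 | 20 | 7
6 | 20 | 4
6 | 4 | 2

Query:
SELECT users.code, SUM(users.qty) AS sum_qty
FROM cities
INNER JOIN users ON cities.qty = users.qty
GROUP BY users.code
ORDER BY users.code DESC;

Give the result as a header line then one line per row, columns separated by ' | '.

After JOIN users (3 rows):
cities.code | cities.price | cities.qty | cities.yr | users.name | users.qty | users.code | users.yr
Z3 | 3 | 9 | 1 | alice | 9 | Z2 | 3
Z3 | 40 | 3 | 4 | eve | 3 | Z1 | 6
Z3 | 40 | 3 | 4 | gina | 3 | Z2 | 5
After GROUP BY (2 rows):
users.code | sum_qty
Z2 | 12
Z1 | 3
After ORDER BY (2 rows):
users.code | sum_qty
Z2 | 12
Z1 | 3

== RESULT ==
users.code | sum_qty
Z2 | 12
Z1 | 3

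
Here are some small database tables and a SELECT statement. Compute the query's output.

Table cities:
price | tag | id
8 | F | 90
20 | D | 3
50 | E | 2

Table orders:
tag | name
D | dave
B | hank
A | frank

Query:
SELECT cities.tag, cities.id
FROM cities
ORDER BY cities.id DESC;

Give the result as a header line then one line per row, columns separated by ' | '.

After SELECT (3 rows):
cities.tag | cities.id
F | 90
D | 3
E | 2
After ORDER BY (3 rows):
cities.tag | cities.id
F | 90
D | 3
E | 2

== RESULT ==
cities.tag | cities.id
F | 90
D | 3
E | 2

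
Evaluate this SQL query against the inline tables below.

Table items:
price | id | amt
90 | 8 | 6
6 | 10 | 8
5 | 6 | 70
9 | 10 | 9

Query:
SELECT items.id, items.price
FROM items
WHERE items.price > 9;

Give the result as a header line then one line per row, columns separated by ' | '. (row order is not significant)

== RESULT ==
items.id | items.price
8 | 90

Derivation:
After WHERE (1 rows):
items.price | items.id | items.amt
90 | 8 | 6
After SELECT (1 rows):
items.id | items.price
8 | 90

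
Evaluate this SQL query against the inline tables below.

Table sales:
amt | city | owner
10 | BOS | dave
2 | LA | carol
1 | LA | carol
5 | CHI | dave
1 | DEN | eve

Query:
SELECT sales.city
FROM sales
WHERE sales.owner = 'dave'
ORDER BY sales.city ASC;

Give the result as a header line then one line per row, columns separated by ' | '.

== RESULT ==
sales.city
BOS
CHI

Derivation:
After WHERE (2 rows):
sales.amt | sales.city | sales.owner
10 | BOS | dave
5 | CHI | dave
After SELECT (2 rows):
sales.city
BOS
CHI
After ORDER BY (2 rows):
sales.city
BOS
CHI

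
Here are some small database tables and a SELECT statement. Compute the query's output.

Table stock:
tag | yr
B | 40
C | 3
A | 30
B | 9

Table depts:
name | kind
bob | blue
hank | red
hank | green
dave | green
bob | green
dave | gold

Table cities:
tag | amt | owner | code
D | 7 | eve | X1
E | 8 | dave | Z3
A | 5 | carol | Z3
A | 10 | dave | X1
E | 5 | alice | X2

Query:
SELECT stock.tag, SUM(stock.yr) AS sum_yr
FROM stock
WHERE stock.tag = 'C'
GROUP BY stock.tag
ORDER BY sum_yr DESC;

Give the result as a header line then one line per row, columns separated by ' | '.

After WHERE (1 rows):
stock.tag | stock.yr
C | 3
After GROUP BY (1 rows):
stock.tag | sum_yr
C | 3
After ORDER BY (1 rows):
stock.tag | sum_yr
C | 3

== RESULT ==
stock.tag | sum_yr
C | 3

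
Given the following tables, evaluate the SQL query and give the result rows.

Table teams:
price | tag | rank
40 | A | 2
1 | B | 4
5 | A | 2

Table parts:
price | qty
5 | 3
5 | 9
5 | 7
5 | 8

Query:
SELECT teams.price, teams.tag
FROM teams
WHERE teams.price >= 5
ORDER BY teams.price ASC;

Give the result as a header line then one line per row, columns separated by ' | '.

After WHERE (2 rows):
teams.price | teams.tag | teams.rank
40 | A | 2
5 | A | 2
After SELECT (2 rows):
teams.price | teams.tag
40 | A
5 | A
After ORDER BY (2 rows):
teams.price | teams.tag
5 | A
40 | A

== RESULT ==
teams.price | teams.tag
5 | A
40 | A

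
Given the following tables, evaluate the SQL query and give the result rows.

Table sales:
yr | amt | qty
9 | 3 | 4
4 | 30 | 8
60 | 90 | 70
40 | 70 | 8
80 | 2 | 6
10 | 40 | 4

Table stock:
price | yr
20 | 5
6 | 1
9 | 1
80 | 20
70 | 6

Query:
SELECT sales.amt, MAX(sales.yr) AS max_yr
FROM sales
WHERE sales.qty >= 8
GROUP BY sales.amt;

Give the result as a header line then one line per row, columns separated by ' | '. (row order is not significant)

After WHERE (3 rows):
sales.yr | sales.amt | sales.qty
4 | 30 | 8
60 | 90 | 70
40 | 70 | 8
After GROUP BY (3 rows):
sales.amt | max_yr
30 | 4
90 | 60
70 | 40

== RESULT ==
sales.amt | max_yr
30 | 4
90 | 60
70 | 40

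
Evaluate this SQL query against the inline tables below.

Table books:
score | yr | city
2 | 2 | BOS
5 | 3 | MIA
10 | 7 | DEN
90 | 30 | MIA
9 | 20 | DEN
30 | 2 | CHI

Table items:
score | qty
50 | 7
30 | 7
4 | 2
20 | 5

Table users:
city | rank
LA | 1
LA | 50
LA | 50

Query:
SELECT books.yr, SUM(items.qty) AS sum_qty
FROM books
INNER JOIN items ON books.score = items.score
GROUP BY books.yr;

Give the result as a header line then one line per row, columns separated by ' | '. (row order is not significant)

After JOIN items (1 rows):
books.score | books.yr | books.city | items.score | items.qty
30 | 2 | CHI | 30 | 7
After GROUP BY (1 rows):
books.yr | sum_qty
2 | 7

== RESULT ==
books.yr | sum_qty
2 | 7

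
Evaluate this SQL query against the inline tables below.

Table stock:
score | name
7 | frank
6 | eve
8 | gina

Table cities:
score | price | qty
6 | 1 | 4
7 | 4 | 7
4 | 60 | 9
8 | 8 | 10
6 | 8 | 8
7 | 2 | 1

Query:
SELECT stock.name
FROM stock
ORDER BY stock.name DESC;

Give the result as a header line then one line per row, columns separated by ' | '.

== RESULT ==
stock.name
gina
frank
eve

Derivation:
After SELECT (3 rows):
stock.name
frank
eve
gina
After ORDER BY (3 rows):
stock.name
gina
frank
eve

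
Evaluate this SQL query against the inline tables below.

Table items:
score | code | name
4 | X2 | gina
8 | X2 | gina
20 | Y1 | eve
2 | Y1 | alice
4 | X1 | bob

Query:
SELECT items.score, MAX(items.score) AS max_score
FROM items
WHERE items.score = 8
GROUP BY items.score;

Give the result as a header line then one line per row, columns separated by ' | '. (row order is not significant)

== RESULT ==
items.score | max_score
8 | 8

Derivation:
After WHERE (1 rows):
items.score | items.code | items.name
8 | X2 | gina
After GROUP BY (1 rows):
items.score | max_score
8 | 8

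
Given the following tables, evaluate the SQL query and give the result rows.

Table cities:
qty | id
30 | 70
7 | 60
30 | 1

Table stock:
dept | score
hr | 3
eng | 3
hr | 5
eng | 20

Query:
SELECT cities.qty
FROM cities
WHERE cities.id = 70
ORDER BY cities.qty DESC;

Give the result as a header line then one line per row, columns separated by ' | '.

After WHERE (1 rows):
cities.qty | cities.id
30 | 70
After SELECT (1 rows):
cities.qty
30
After ORDER BY (1 rows):
cities.qty
30

== RESULT ==
cities.qty
30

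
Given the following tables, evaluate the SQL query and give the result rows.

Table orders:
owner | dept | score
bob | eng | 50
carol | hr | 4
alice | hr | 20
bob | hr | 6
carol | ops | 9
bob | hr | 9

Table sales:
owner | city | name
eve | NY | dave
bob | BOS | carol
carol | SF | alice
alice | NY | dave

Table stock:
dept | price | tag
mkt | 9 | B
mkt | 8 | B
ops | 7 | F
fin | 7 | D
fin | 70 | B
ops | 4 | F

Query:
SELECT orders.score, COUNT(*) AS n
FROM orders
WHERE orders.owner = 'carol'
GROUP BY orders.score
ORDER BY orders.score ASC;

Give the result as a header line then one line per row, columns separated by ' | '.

After WHERE (2 rows):
orders.owner | orders.dept | orders.score
carol | hr | 4
carol | ops | 9
After GROUP BY (2 rows):
orders.score | n
4 | 1
9 | 1
After ORDER BY (2 rows):
orders.score | n
4 | 1
9 | 1

== RESULT ==
orders.score | n
4 | 1
9 | 1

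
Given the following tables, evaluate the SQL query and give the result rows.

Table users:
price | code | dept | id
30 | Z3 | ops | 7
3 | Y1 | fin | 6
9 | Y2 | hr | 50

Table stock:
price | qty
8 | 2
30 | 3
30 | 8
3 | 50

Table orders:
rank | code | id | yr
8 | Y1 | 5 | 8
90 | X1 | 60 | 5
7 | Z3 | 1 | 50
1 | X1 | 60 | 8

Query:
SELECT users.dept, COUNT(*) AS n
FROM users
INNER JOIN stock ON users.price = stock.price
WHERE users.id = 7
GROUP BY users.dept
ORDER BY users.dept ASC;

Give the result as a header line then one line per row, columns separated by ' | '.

After JOIN stock (3 rows):
users.price | users.code | users.dept | users.id | stock.price | stock.qty
30 | Z3 | ops | 7 | 30 | 3
30 | Z3 | ops | 7 | 30 | 8
3 | Y1 | fin | 6 | 3 | 50
After WHERE (2 rows):
users.price | users.code | users.dept | users.id | stock.price | stock.qty
30 | Z3 | ops | 7 | 30 | 3
30 | Z3 | ops | 7 | 30 | 8
After GROUP BY (1 rows):
users.dept | n
ops | 2
After ORDER BY (1 rows):
users.dept | n
ops | 2

== RESULT ==
users.dept | n
ops | 2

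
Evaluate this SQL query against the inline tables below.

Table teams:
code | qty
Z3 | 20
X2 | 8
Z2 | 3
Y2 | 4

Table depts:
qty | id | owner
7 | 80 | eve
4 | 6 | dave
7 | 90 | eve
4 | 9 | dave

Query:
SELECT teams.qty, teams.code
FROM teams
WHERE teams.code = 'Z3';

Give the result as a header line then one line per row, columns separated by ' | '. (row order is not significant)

== RESULT ==
teams.qty | teams.code
20 | Z3

Derivation:
After WHERE (1 rows):
teams.code | teams.qty
Z3 | 20
After SELECT (1 rows):
teams.qty | teams.code
20 | Z3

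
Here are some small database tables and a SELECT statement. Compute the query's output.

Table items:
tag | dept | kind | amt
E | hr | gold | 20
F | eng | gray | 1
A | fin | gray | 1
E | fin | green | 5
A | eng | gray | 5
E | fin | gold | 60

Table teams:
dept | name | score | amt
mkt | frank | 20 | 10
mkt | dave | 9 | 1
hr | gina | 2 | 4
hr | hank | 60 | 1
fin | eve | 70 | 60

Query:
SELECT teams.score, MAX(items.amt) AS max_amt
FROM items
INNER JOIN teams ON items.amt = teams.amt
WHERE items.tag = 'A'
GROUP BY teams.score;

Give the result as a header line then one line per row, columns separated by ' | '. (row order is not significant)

After JOIN teams (5 rows):
items.tag | items.dept | items.kind | items.amt | teams.dept | teams.name | teams.score | teams.amt
F | eng | gray | 1 | mkt | dave | 9 | 1
F | eng | gray | 1 | hr | hank | 60 | 1
A | fin | gray | 1 | mkt | dave | 9 | 1
A | fin | gray | 1 | hr | hank | 60 | 1
E | fin | gold | 60 | fin | eve | 70 | 60
After WHERE (2 rows):
items.tag | items.dept | items.kind | items.amt | teams.dept | teams.name | teams.score | teams.amt
A | fin | gray | 1 | mkt | dave | 9 | 1
A | fin | gray | 1 | hr | hank | 60 | 1
After GROUP BY (2 rows):
teams.score | max_amt
9 | 1
60 | 1

== RESULT ==
teams.score | max_amt
9 | 1
60 | 1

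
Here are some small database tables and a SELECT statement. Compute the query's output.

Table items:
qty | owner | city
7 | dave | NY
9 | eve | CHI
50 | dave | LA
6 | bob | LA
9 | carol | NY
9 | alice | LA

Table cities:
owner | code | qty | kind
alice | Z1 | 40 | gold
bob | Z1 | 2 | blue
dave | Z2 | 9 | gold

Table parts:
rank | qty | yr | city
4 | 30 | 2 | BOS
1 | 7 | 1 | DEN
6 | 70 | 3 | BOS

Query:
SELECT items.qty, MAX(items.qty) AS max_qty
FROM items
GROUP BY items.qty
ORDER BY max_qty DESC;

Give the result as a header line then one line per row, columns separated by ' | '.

== RESULT ==
items.qty | max_qty
50 | 50
9 | 9
7 | 7
6 | 6

Derivation:
After GROUP BY (4 rows):
items.qty | max_qty
7 | 7
9 | 9
50 | 50
6 | 6
After ORDER BY (4 rows):
items.qty | max_qty
50 | 50
9 | 9
7 | 7
6 | 6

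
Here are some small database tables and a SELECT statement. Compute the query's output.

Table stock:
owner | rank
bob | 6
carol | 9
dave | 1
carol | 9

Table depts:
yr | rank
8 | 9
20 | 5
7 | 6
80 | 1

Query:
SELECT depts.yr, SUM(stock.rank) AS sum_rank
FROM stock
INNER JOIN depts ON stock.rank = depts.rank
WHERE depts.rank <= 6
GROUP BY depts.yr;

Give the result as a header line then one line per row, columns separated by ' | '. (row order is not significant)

== RESULT ==
depts.yr | sum_rank
7 | 6
80 | 1

Derivation:
After JOIN depts (4 rows):
stock.owner | stock.rank | depts.yr | depts.rank
bob | 6 | 7 | 6
carol | 9 | 8 | 9
dave | 1 | 80 | 1
carol | 9 | 8 | 9
After WHERE (2 rows):
stock.owner | stock.rank | depts.yr | depts.rank
bob | 6 | 7 | 6
dave | 1 | 80 | 1
After GROUP BY (2 rows):
depts.yr | sum_rank
7 | 6
80 | 1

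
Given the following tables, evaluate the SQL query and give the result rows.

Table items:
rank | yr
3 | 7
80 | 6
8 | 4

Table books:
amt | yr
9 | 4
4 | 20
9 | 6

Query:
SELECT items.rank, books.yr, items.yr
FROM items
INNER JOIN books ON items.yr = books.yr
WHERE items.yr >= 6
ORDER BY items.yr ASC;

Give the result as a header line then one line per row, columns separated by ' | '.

After JOIN books (2 rows):
items.rank | items.yr | books.amt | books.yr
80 | 6 | 9 | 6
8 | 4 | 9 | 4
After WHERE (1 rows):
items.rank | items.yr | books.amt | books.yr
80 | 6 | 9 | 6
After SELECT (1 rows):
items.rank | books.yr | items.yr
80 | 6 | 6
After ORDER BY (1 rows):
items.rank | books.yr | items.yr
80 | 6 | 6

== RESULT ==
items.rank | books.yr | items.yr
80 | 6 | 6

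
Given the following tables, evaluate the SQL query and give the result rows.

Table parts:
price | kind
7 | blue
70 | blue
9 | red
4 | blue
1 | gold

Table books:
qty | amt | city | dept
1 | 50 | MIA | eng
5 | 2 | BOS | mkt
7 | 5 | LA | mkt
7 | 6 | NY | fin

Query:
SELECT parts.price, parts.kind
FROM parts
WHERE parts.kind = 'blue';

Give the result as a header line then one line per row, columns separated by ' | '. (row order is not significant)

== RESULT ==
parts.price | parts.kind
7 | blue
70 | blue
4 | blue

Derivation:
After WHERE (3 rows):
parts.price | parts.kind
7 | blue
70 | blue
4 | blue
After SELECT (3 rows):
parts.price | parts.kind
7 | blue
70 | blue
4 | blue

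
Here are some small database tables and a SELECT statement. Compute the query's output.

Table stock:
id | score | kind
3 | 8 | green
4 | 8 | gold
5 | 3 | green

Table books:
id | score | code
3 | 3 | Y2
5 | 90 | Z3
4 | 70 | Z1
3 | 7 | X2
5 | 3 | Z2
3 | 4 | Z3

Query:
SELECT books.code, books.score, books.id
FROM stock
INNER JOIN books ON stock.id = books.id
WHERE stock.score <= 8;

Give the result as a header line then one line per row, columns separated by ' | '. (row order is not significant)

== RESULT ==
books.code | books.score | books.id
Y2 | 3 | 3
X2 | 7 | 3
Z3 | 4 | 3
Z1 | 70 | 4
Z3 | 90 | 5
Z2 | 3 | 5

Derivation:
After JOIN books (6 rows):
stock.id | stock.score | stock.kind | books.id | books.score | books.code
3 | 8 | green | 3 | 3 | Y2
3 | 8 | green | 3 | 7 | X2
3 | 8 | green | 3 | 4 | Z3
4 | 8 | gold | 4 | 70 | Z1
5 | 3 | green | 5 | 90 | Z3
5 | 3 | green | 5 | 3 | Z2
After WHERE (6 rows):
stock.id | stock.score | stock.kind | books.id | books.score | books.code
3 | 8 | green | 3 | 3 | Y2
3 | 8 | green | 3 | 7 | X2
3 | 8 | green | 3 | 4 | Z3
4 | 8 | gold | 4 | 70 | Z1
5 | 3 | green | 5 | 90 | Z3
5 | 3 | green | 5 | 3 | Z2
After SELECT (6 rows):
books.code | books.score | books.id
Y2 | 3 | 3
X2 | 7 | 3
Z3 | 4 | 3
Z1 | 70 | 4
Z3 | 90 | 5
Z2 | 3 | 5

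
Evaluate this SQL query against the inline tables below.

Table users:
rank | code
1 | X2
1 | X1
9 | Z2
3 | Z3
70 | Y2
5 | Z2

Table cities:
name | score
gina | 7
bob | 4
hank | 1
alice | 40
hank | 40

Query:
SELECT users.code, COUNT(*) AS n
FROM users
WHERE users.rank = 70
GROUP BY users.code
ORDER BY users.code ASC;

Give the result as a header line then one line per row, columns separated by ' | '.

After WHERE (1 rows):
users.rank | users.code
70 | Y2
After GROUP BY (1 rows):
users.code | n
Y2 | 1
After ORDER BY (1 rows):
users.code | n
Y2 | 1

== RESULT ==
users.code | n
Y2 | 1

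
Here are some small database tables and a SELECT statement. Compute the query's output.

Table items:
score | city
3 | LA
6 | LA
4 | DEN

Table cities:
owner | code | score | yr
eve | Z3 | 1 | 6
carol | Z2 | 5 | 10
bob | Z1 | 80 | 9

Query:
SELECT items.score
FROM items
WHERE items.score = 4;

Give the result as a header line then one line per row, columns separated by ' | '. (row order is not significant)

== RESULT ==
items.score
4

Derivation:
After WHERE (1 rows):
items.score | items.city
4 | DEN
After SELECT (1 rows):
items.score
4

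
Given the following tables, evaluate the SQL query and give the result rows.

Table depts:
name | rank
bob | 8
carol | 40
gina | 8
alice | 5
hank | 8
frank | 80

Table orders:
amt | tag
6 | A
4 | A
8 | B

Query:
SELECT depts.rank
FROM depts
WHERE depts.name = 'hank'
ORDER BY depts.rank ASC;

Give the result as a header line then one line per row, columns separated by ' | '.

After WHERE (1 rows):
depts.name | depts.rank
hank | 8
After SELECT (1 rows):
depts.rank
8
After ORDER BY (1 rows):
depts.rank
8

== RESULT ==
depts.rank
8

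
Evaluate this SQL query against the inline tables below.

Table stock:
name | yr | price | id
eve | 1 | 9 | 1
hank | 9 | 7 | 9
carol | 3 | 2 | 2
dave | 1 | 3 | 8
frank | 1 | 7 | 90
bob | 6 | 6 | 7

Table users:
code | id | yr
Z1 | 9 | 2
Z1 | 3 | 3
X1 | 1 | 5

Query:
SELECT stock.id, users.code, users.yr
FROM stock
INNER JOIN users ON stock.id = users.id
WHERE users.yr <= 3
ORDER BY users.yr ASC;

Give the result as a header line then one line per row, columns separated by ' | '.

== RESULT ==
stock.id | users.code | users.yr
9 | Z1 | 2

Derivation:
After JOIN users (2 rows):
stock.name | stock.yr | stock.price | stock.id | users.code | users.id | users.yr
eve | 1 | 9 | 1 | X1 | 1 | 5
hank | 9 | 7 | 9 | Z1 | 9 | 2
After WHERE (1 rows):
stock.name | stock.yr | stock.price | stock.id | users.code | users.id | users.yr
hank | 9 | 7 | 9 | Z1 | 9 | 2
After SELECT (1 rows):
stock.id | users.code | users.yr
9 | Z1 | 2
After ORDER BY (1 rows):
stock.id | users.code | users.yr
9 | Z1 | 2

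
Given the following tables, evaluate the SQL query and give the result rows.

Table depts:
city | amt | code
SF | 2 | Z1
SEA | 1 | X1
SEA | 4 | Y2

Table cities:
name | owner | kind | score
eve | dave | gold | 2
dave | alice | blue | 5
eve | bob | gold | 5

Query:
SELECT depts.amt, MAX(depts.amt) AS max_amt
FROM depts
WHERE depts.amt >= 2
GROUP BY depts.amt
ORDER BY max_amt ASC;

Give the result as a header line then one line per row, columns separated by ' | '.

== RESULT ==
depts.amt | max_amt
2 | 2
4 | 4

Derivation:
After WHERE (2 rows):
depts.city | depts.amt | depts.code
SF | 2 | Z1
SEA | 4 | Y2
After GROUP BY (2 rows):
depts.amt | max_amt
2 | 2
4 | 4
After ORDER BY (2 rows):
depts.amt | max_amt
2 | 2
4 | 4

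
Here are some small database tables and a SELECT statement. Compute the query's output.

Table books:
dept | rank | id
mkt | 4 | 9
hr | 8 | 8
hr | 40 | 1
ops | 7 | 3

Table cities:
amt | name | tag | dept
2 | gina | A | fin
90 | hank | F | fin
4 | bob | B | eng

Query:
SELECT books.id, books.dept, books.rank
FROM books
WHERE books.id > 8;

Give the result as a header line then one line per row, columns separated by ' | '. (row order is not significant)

After WHERE (1 rows):
books.dept | books.rank | books.id
mkt | 4 | 9
After SELECT (1 rows):
books.id | books.dept | books.rank
9 | mkt | 4

== RESULT ==
books.id | books.dept | books.rank
9 | mkt | 4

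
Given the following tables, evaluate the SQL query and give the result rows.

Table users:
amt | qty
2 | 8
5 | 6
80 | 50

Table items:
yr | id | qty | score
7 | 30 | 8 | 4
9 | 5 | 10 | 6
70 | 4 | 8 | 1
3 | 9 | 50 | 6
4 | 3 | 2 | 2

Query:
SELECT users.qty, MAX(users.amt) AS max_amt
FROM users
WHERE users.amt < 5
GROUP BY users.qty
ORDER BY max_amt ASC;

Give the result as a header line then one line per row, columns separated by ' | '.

After WHERE (1 rows):
users.amt | users.qty
2 | 8
After GROUP BY (1 rows):
users.qty | max_amt
8 | 2
After ORDER BY (1 rows):
users.qty | max_amt
8 | 2

== RESULT ==
users.qty | max_amt
8 | 2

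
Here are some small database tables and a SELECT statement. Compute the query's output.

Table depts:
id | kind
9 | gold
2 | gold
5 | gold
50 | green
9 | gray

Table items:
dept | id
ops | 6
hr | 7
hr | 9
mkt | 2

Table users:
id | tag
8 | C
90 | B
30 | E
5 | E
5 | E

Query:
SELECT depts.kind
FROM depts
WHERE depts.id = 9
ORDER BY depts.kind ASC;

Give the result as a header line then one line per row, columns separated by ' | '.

After WHERE (2 rows):
depts.id | depts.kind
9 | gold
9 | gray
After SELECT (2 rows):
depts.kind
gold
gray
After ORDER BY (2 rows):
depts.kind
gold
gray

== RESULT ==
depts.kind
gold
gray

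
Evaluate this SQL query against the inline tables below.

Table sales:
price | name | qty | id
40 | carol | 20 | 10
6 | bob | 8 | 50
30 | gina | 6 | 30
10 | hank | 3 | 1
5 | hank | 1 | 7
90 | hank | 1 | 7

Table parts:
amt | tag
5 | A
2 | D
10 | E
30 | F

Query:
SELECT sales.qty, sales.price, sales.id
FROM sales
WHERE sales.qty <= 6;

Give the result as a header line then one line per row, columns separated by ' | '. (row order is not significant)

== RESULT ==
sales.qty | sales.price | sales.id
6 | 30 | 30
3 | 10 | 1
1 | 5 | 7
1 | 90 | 7

Derivation:
After WHERE (4 rows):
sales.price | sales.name | sales.qty | sales.id
30 | gina | 6 | 30
10 | hank | 3 | 1
5 | hank | 1 | 7
90 | hank | 1 | 7
After SELECT (4 rows):
sales.qty | sales.price | sales.id
6 | 30 | 30
3 | 10 | 1
1 | 5 | 7
1 | 90 | 7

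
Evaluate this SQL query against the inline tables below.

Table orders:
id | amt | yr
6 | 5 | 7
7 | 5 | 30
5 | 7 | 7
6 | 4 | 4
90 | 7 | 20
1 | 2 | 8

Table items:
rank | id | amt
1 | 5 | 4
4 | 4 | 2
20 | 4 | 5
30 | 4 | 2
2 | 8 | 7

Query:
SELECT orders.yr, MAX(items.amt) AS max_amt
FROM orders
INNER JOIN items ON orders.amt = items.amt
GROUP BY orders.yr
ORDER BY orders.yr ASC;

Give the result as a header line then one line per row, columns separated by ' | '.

After JOIN items (7 rows):
orders.id | orders.amt | orders.yr | items.rank | items.id | items.amt
6 | 5 | 7 | 20 | 4 | 5
7 | 5 | 30 | 20 | 4 | 5
5 | 7 | 7 | 2 | 8 | 7
6 | 4 | 4 | 1 | 5 | 4
90 | 7 | 20 | 2 | 8 | 7
1 | 2 | 8 | 4 | 4 | 2
1 | 2 | 8 | 30 | 4 | 2
After GROUP BY (5 rows):
orders.yr | max_amt
7 | 7
30 | 5
4 | 4
20 | 7
8 | 2
After ORDER BY (5 rows):
orders.yr | max_amt
4 | 4
7 | 7
8 | 2
20 | 7
30 | 5

== RESULT ==
orders.yr | max_amt
4 | 4
7 | 7
8 | 2
20 | 7
30 | 5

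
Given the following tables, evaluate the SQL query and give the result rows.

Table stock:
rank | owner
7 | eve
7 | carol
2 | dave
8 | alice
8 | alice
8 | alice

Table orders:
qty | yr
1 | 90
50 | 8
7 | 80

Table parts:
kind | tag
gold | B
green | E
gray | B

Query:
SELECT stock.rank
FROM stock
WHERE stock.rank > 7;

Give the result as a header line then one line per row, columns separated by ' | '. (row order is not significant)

After WHERE (3 rows):
stock.rank | stock.owner
8 | alice
8 | alice
8 | alice
After SELECT (3 rows):
stock.rank
8
8
8

== RESULT ==
stock.rank
8
8
8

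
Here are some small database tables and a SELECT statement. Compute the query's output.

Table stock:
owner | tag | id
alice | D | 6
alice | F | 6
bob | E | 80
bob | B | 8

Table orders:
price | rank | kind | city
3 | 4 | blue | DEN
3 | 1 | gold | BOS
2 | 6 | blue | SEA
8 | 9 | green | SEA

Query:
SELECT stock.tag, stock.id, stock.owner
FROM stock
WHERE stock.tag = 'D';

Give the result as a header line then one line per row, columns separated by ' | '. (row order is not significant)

== RESULT ==
stock.tag | stock.id | stock.owner
D | 6 | alice

Derivation:
After WHERE (1 rows):
stock.owner | stock.tag | stock.id
alice | D | 6
After SELECT (1 rows):
stock.tag | stock.id | stock.owner
D | 6 | alice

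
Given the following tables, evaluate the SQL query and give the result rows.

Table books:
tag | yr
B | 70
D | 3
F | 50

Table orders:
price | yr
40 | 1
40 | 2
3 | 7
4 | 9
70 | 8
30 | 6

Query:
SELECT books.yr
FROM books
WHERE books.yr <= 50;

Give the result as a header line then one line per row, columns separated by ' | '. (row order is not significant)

== RESULT ==
books.yr
3
50

Derivation:
After WHERE (2 rows):
books.tag | books.yr
D | 3
F | 50
After SELECT (2 rows):
books.yr
3
50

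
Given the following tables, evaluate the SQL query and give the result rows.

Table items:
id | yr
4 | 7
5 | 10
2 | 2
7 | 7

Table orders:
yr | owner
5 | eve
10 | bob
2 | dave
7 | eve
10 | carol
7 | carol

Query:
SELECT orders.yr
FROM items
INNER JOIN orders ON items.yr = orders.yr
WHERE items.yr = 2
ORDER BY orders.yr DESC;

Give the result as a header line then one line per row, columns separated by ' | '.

After JOIN orders (7 rows):
items.id | items.yr | orders.yr | orders.owner
4 | 7 | 7 | eve
4 | 7 | 7 | carol
5 | 10 | 10 | bob
5 | 10 | 10 | carol
2 | 2 | 2 | dave
7 | 7 | 7 | eve
7 | 7 | 7 | carol
After WHERE (1 rows):
items.id | items.yr | orders.yr | orders.owner
2 | 2 | 2 | dave
After SELECT (1 rows):
orders.yr
2
After ORDER BY (1 rows):
orders.yr
2

== RESULT ==
orders.yr
2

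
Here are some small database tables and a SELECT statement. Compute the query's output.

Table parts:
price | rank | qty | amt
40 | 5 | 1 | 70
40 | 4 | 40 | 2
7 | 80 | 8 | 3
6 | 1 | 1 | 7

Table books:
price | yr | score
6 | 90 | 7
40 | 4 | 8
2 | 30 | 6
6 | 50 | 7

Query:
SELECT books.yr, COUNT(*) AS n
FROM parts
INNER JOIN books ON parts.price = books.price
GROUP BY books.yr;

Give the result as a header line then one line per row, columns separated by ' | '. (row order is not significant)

After JOIN books (4 rows):
parts.price | parts.rank | parts.qty | parts.amt | books.price | books.yr | books.score
40 | 5 | 1 | 70 | 40 | 4 | 8
40 | 4 | 40 | 2 | 40 | 4 | 8
6 | 1 | 1 | 7 | 6 | 90 | 7
6 | 1 | 1 | 7 | 6 | 50 | 7
After GROUP BY (3 rows):
books.yr | n
4 | 2
90 | 1
50 | 1

== RESULT ==
books.yr | n
4 | 2
90 | 1
50 | 1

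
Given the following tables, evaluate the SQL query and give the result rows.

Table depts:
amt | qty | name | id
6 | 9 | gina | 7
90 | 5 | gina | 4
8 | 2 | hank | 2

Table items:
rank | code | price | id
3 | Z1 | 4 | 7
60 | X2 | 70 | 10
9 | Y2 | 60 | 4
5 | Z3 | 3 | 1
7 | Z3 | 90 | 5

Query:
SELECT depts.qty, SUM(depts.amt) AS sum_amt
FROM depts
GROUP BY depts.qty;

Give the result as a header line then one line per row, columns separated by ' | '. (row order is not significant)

After GROUP BY (3 rows):
depts.qty | sum_amt
9 | 6
5 | 90
2 | 8

== RESULT ==
depts.qty | sum_amt
9 | 6
5 | 90
2 | 8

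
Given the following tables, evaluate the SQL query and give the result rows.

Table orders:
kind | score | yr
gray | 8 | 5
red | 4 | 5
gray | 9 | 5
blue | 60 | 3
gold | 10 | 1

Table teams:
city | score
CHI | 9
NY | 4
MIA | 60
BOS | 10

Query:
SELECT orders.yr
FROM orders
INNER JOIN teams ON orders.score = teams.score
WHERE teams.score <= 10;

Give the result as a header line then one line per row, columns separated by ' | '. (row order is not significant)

== RESULT ==
orders.yr
5
5
1

Derivation:
After JOIN teams (4 rows):
orders.kind | orders.score | orders.yr | teams.city | teams.score
red | 4 | 5 | NY | 4
gray | 9 | 5 | CHI | 9
blue | 60 | 3 | MIA | 60
gold | 10 | 1 | BOS | 10
After WHERE (3 rows):
orders.kind | orders.score | orders.yr | teams.city | teams.score
red | 4 | 5 | NY | 4
gray | 9 | 5 | CHI | 9
gold | 10 | 1 | BOS | 10
After SELECT (3 rows):
orders.yr
5
5
1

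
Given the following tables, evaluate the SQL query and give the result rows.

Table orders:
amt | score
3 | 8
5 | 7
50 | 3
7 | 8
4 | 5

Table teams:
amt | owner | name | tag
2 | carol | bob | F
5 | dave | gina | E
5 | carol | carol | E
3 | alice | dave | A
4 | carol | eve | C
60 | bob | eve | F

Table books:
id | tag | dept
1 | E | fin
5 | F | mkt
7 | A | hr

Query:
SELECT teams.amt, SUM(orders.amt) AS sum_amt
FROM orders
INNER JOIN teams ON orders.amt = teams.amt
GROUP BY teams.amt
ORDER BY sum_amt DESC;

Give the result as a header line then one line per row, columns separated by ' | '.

== RESULT ==
teams.amt | sum_amt
5 | 10
4 | 4
3 | 3

Derivation:
After JOIN teams (4 rows):
orders.amt | orders.score | teams.amt | teams.owner | teams.name | teams.tag
3 | 8 | 3 | alice | dave | A
5 | 7 | 5 | dave | gina | E
5 | 7 | 5 | carol | carol | E
4 | 5 | 4 | carol | eve | C
After GROUP BY (3 rows):
teams.amt | sum_amt
3 | 3
5 | 10
4 | 4
After ORDER BY (3 rows):
teams.amt | sum_amt
5 | 10
4 | 4
3 | 3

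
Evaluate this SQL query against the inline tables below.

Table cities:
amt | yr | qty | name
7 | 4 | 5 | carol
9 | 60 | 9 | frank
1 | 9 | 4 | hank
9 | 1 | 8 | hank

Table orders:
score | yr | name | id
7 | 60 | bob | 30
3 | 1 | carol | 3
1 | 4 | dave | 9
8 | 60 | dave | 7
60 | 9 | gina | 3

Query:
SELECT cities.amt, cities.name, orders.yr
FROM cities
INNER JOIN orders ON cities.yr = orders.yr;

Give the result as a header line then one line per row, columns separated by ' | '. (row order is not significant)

== RESULT ==
cities.amt | cities.name | orders.yr
7 | carol | 4
9 | frank | 60
9 | frank | 60
1 | hank | 9
9 | hank | 1

Derivation:
After JOIN orders (5 rows):
cities.amt | cities.yr | cities.qty | cities.name | orders.score | orders.yr | orders.name | orders.id
7 | 4 | 5 | carol | 1 | 4 | dave | 9
9 | 60 | 9 | frank | 7 | 60 | bob | 30
9 | 60 | 9 | frank | 8 | 60 | dave | 7
1 | 9 | 4 | hank | 60 | 9 | gina | 3
9 | 1 | 8 | hank | 3 | 1 | carol | 3
After SELECT (5 rows):
cities.amt | cities.name | orders.yr
7 | carol | 4
9 | frank | 60
9 | frank | 60
1 | hank | 9
9 | hank | 1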